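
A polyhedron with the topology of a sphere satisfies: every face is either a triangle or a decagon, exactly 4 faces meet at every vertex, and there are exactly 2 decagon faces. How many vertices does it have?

Let x be the number of triangles; then F = 2 + x.
Edge–face incidences: 2E = 10·2 + 3·x = 20 + 3x.
Every vertex has degree 4, so 4V = 2E.
Euler: V − E + F = 2 ⇒ (2E)/4 − E + (2 + x) = 2.
Multiply by 8: 2·(2E) − 4·(2E) + 8·(2 + x) = 16, i.e. 16 + 8x − 2·(20 + 3x) = 16.
Collecting terms: 2x − 24 = 16, so 2x = 40, so x = 20.
Then 2E = 20 + 3·20 = 80, so E = 40, V = 2E/4 = 20, F = 2 + 20 = 22.

20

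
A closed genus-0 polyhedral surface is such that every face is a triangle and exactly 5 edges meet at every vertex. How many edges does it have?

Each face has 3 edges and each edge borders two faces, so 2E = 3F.
Each vertex has degree 5, so 5V = 2E and hence V = 3F/5.
Euler: V − E + F = 2 ⇒ (3F/5) − (3F/2) + F = 2.
Multiply by 10: (6 − 15 + 10)F = 20, i.e. 1F = 20.
So F = 20, E = 3·20/2 = 30, V = 3·20/5 = 12.

30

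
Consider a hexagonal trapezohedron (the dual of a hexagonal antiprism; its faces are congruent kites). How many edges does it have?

The n-trapezohedron (dual of the n-antiprism) has V = 2·6 + 2 = 14, E = 4·6 = 24, F = 2·6 = 12.

24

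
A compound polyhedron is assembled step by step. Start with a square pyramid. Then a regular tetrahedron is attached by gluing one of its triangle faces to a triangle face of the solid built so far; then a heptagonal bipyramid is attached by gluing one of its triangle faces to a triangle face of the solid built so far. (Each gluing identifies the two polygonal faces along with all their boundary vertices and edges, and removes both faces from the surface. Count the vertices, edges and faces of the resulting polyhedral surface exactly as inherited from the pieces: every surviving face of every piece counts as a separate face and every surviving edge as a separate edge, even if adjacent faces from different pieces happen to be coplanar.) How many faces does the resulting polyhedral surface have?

A square pyramid: V=5, E=8, F=5.
Attach a regular tetrahedron (V=4, E=6, F=4) along a 3-gon: merge 3 vertices and 3 edges, delete both glued faces → V=6, E=11, F=7.
Attach a heptagonal bipyramid (V=9, E=21, F=14) along a 3-gon: merge 3 vertices and 3 edges, delete both glued faces → V=12, E=29, F=19.
Check: V − E + F = 12 − 29 + 19 = 2.

19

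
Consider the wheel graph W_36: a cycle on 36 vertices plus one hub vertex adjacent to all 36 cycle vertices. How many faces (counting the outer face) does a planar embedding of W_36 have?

W_36 has V = 36 + 1 = 37 vertices and E = 2·36 = 72 edges.
By Euler's formula F = 2 − V + E = 2 − 37 + 72 = 37.

37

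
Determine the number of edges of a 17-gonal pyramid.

A pyramid on an n-gon base has one n-gon and n triangles: V = 17 + 1 = 18, E = 2·17 = 34, F = 17 + 1 = 18.

34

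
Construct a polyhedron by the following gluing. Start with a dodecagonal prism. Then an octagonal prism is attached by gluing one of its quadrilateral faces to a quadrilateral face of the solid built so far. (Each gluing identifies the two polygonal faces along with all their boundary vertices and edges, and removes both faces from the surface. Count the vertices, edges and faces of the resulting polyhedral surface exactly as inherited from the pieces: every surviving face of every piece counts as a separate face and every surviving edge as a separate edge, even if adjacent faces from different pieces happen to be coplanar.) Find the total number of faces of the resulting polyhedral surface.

22

A dodecagonal prism: V=24, E=36, F=14.
Attach an octagonal prism (V=16, E=24, F=10) along a 4-gon: merge 4 vertices and 4 edges, delete both glued faces → V=36, E=56, F=22.
Check: V − E + F = 36 − 56 + 22 = 2.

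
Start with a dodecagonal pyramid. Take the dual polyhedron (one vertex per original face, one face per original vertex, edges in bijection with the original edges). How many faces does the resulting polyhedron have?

13

The base solid has V = 13, E = 24, F = 13.
The dual swaps V and F and preserves E: V′ = F = 13, E′ = E = 24, F′ = V = 13.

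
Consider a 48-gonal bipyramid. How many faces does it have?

96

A bipyramid over an n-gon has 2n triangular faces and n + 2 vertices: V = 48 + 2 = 50, E = 3·48 = 144, F = 2·48 = 96.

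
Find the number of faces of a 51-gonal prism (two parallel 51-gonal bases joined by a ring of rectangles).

53

A prism on an n-gon has two n-gon bases and n rectangular sides: V = 2·51 = 102, E = 3·51 = 153, F = 51 + 2 = 53.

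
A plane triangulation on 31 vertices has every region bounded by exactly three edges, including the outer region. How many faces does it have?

In a plane triangulation 3F = 2E and V − E + F = 2, so F = 2V − 4 = 2·31 − 4 = 58.

58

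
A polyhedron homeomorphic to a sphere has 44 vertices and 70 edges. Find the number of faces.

Here V − E + F = 2.
F = 2 − V + E = 2 − 44 + 70 = 28.

28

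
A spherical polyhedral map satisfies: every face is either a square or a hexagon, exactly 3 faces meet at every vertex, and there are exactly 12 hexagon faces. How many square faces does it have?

6

Let x be the number of squares; then F = 12 + x.
Edge–face incidences: 2E = 6·12 + 4·x = 72 + 4x.
Every vertex has degree 3, so 3V = 2E.
Euler: V − E + F = 2 ⇒ (2E)/3 − E + (12 + x) = 2.
Multiply by 6: 2·(2E) − 3·(2E) + 6·(12 + x) = 12, i.e. 72 + 6x − (72 + 4x) = 12.
Collecting terms: 2x = 12, so x = 6.
Then 2E = 72 + 4·6 = 96, so E = 48, V = 2E/3 = 32, F = 12 + 6 = 18.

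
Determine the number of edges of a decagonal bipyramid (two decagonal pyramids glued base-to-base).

A bipyramid over an n-gon has 2n triangular faces and n + 2 vertices: V = 10 + 2 = 12, E = 3·10 = 30, F = 2·10 = 20.

30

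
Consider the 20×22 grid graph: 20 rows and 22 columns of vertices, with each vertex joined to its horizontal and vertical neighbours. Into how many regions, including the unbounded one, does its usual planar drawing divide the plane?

400

The grid has V = 20·22 = 440 vertices and E = 20·21 + 22·19 = 838 edges.
F = 2 − V + E = 2 − 440 + 838 = 400.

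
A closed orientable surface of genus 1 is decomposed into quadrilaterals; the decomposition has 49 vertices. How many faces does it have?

χ = 2 − 2·1 = 0, and every face is a square so 4F = 2E.
V − E + F = 0 with E = 4F/2 gives 49 − (4/2 − 1)·F = 0, so F = 49 and E = 98.

49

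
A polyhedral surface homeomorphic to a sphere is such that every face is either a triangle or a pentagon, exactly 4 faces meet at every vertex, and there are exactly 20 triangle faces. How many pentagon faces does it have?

Let x be the number of pentagons; then F = 20 + x.
Edge–face incidences: 2E = 3·20 + 5·x = 60 + 5x.
Every vertex has degree 4, so 4V = 2E.
Euler: V − E + F = 2 ⇒ (2E)/4 − E + (20 + x) = 2.
Multiply by 8: 2·(2E) − 4·(2E) + 8·(20 + x) = 16, i.e. 160 + 8x − 2·(60 + 5x) = 16.
Collecting terms: −2x + 40 = 16, so −2x = −24, so x = 12.
Then 2E = 60 + 5·12 = 120, so E = 60, V = 2E/4 = 30, F = 20 + 12 = 32.

12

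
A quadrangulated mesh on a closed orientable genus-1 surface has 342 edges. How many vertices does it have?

χ = 2 − 2·1 = 0, and every face is a square so 4F = 2E.
F = 2E/4 = 171. Then V = 0 + E − F = 0 + 342 − 171 = 171.

171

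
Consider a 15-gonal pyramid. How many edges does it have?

30

A pyramid on an n-gon base has one n-gon and n triangles: V = 15 + 1 = 16, E = 2·15 = 30, F = 15 + 1 = 16.
Check: V − E + F = 16 − 30 + 16 = 2.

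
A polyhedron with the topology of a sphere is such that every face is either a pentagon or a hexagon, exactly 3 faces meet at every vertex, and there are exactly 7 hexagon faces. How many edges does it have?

Let x be the number of pentagons; then F = 7 + x.
Edge–face incidences: 2E = 6·7 + 5·x = 42 + 5x.
Every vertex has degree 3, so 3V = 2E.
Euler: V − E + F = 2 ⇒ (2E)/3 − E + (7 + x) = 2.
Multiply by 6: 2·(2E) − 3·(2E) + 6·(7 + x) = 12, i.e. 42 + 6x − (42 + 5x) = 12.
Collecting terms: x = 12.
Then 2E = 42 + 5·12 = 102, so E = 51, V = 2E/3 = 34, F = 7 + 12 = 19.

51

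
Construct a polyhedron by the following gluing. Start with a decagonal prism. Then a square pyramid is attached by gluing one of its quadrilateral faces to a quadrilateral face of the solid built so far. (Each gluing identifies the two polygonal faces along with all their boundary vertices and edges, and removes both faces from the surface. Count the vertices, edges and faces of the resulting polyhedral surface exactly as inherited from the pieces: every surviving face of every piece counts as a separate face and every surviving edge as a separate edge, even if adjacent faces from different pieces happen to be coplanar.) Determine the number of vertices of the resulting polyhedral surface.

A decagonal prism: V=20, E=30, F=12.
Attach a square pyramid (V=5, E=8, F=5) along a 4-gon: merge 4 vertices and 4 edges, delete both glued faces → V=21, E=34, F=15.
Check: V − E + F = 21 − 34 + 15 = 2.

21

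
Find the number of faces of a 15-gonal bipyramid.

30

A bipyramid over an n-gon has 2n triangular faces and n + 2 vertices: V = 15 + 2 = 17, E = 3·15 = 45, F = 2·15 = 30.
Check: V − E + F = 17 − 45 + 30 = 2.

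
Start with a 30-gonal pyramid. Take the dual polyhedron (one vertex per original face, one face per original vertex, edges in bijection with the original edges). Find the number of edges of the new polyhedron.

60

The base solid has V = 31, E = 60, F = 31.
The dual swaps V and F and preserves E: V′ = F = 31, E′ = E = 60, F′ = V = 31.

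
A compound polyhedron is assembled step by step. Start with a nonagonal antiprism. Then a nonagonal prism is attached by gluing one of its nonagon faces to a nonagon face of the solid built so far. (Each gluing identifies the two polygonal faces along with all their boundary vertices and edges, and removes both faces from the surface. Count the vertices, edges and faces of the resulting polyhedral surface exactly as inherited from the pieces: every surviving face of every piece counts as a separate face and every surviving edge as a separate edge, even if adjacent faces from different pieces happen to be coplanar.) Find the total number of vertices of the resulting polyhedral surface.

27

A nonagonal antiprism: V=18, E=36, F=20.
Attach a nonagonal prism (V=18, E=27, F=11) along a 9-gon: merge 9 vertices and 9 edges, delete both glued faces → V=27, E=54, F=29.
Check: V − E + F = 27 − 54 + 29 = 2.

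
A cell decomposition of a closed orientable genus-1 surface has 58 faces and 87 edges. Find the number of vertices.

For a closed orientable surface of genus 1, χ = 2 − 2·1 = 0.
V = 0 + E − F = 0 + 87 − 58 = 29.

29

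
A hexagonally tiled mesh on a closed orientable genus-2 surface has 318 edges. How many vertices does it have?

210

χ = 2 − 2·2 = -2, and every face is a hexagon so 6F = 2E.
F = 2E/6 = 106. Then V = -2 + E − F = -2 + 318 − 106 = 210.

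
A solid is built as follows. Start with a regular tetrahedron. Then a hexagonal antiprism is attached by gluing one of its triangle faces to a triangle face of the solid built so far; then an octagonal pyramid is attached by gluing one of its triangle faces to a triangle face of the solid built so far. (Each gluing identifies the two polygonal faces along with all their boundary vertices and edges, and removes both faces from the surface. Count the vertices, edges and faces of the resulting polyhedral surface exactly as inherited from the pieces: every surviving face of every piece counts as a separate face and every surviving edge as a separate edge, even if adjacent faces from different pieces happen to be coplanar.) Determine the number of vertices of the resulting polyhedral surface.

19

A regular tetrahedron: V=4, E=6, F=4.
Attach a hexagonal antiprism (V=12, E=24, F=14) along a 3-gon: merge 3 vertices and 3 edges, delete both glued faces → V=13, E=27, F=16.
Attach an octagonal pyramid (V=9, E=16, F=9) along a 3-gon: merge 3 vertices and 3 edges, delete both glued faces → V=19, E=40, F=23.
Check: V − E + F = 19 − 40 + 23 = 2.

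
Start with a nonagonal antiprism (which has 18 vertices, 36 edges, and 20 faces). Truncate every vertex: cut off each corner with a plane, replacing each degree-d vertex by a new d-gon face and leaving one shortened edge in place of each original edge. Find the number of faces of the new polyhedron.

Truncation replaces each original edge-end by a new vertex, so V′ = 2E = 72.
Each original edge survives, and each old vertex of degree d contributes d new edges; summing degrees gives Σd = 2E, so E′ = E + 2E = 3E = 108.
Each original face survives and each original vertex becomes one new face: F′ = F + V = 38.

38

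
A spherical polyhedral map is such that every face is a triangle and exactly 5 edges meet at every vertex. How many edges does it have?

30

Each face has 3 edges and each edge borders two faces, so 2E = 3F.
Each vertex has degree 5, so 5V = 2E and hence V = 3F/5.
Euler: V − E + F = 2 ⇒ (3F/5) − (3F/2) + F = 2.
Multiply by 10: (6 − 15 + 10)F = 20, i.e. 1F = 20.
So F = 20, E = 3·20/2 = 30, V = 3·20/5 = 12.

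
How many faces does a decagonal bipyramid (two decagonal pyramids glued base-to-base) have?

A bipyramid over an n-gon has 2n triangular faces and n + 2 vertices: V = 10 + 2 = 12, E = 3·10 = 30, F = 2·10 = 20.

20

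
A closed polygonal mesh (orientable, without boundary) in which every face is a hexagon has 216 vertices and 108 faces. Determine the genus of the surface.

Every face is a hexagon, so 2E = 6·108 = 648, giving E = 324.
χ = V − E + F = 216 − 324 + 108 = 0.
For a closed orientable surface χ = 2 − 2g, so g = (2 − (0))/2 = 1.

1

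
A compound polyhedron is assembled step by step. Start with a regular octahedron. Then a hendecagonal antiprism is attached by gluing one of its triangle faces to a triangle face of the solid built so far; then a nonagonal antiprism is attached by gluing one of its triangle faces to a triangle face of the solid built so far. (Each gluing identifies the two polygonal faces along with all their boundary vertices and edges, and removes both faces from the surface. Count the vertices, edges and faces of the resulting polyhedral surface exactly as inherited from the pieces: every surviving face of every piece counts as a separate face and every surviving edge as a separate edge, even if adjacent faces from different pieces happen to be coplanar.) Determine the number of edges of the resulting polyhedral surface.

A regular octahedron: V=6, E=12, F=8.
Attach a hendecagonal antiprism (V=22, E=44, F=24) along a 3-gon: merge 3 vertices and 3 edges, delete both glued faces → V=25, E=53, F=30.
Attach a nonagonal antiprism (V=18, E=36, F=20) along a 3-gon: merge 3 vertices and 3 edges, delete both glued faces → V=40, E=86, F=48.
Check: V − E + F = 40 − 86 + 48 = 2.

86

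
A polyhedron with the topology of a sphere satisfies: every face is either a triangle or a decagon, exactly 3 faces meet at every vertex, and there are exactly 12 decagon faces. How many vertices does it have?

Let x be the number of triangles; then F = 12 + x.
Edge–face incidences: 2E = 10·12 + 3·x = 120 + 3x.
Every vertex has degree 3, so 3V = 2E.
Euler: V − E + F = 2 ⇒ (2E)/3 − E + (12 + x) = 2.
Multiply by 6: 2·(2E) − 3·(2E) + 6·(12 + x) = 12, i.e. 72 + 6x − (120 + 3x) = 12.
Collecting terms: 3x − 48 = 12, so 3x = 60, so x = 20.
Then 2E = 120 + 3·20 = 180, so E = 90, V = 2E/3 = 60, F = 12 + 20 = 32.

60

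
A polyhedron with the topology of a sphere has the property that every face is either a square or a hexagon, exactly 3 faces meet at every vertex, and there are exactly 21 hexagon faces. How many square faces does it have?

6

Let x be the number of squares; then F = 21 + x.
Edge–face incidences: 2E = 6·21 + 4·x = 126 + 4x.
Every vertex has degree 3, so 3V = 2E.
Euler: V − E + F = 2 ⇒ (2E)/3 − E + (21 + x) = 2.
Multiply by 6: 2·(2E) − 3·(2E) + 6·(21 + x) = 12, i.e. 126 + 6x − (126 + 4x) = 12.
Collecting terms: 2x = 12, so x = 6.
Then 2E = 126 + 4·6 = 150, so E = 75, V = 2E/3 = 50, F = 21 + 6 = 27.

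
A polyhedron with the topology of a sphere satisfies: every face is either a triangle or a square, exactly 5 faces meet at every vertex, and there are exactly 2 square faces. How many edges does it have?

40

Let x be the number of triangles; then F = 2 + x.
Edge–face incidences: 2E = 4·2 + 3·x = 8 + 3x.
Every vertex has degree 5, so 5V = 2E.
Euler: V − E + F = 2 ⇒ (2E)/5 − E + (2 + x) = 2.
Multiply by 10: 2·(2E) − 5·(2E) + 10·(2 + x) = 20, i.e. 20 + 10x − 3·(8 + 3x) = 20.
Collecting terms: x − 4 = 20, so x = 24.
Then 2E = 8 + 3·24 = 80, so E = 40, V = 2E/5 = 16, F = 2 + 24 = 26.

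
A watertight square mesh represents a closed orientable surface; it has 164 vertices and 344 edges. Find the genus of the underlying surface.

5

Every face is a square and each edge borders two faces, so 4F = 2·344, giving F = 172.
χ = V − E + F = 164 − 344 + 172 = -8.
For a closed orientable surface χ = 2 − 2g, so g = (2 − (-8))/2 = 5.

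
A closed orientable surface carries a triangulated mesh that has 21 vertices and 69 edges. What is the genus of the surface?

Every face is a triangle and each edge borders two faces, so 3F = 2·69, giving F = 46.
χ = V − E + F = 21 − 69 + 46 = -2.
For a closed orientable surface χ = 2 − 2g, so g = (2 − (-2))/2 = 2.

2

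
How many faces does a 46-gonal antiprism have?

An antiprism on an n-gon has two n-gon caps and 2n triangles: V = 2·46 = 92, E = 4·46 = 184, F = 2·46 + 2 = 94.
Check: V − E + F = 92 − 184 + 94 = 2.

94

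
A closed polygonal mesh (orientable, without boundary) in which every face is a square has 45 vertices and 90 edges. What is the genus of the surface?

1

Every face is a square and each edge borders two faces, so 4F = 2·90, giving F = 45.
χ = V − E + F = 45 − 90 + 45 = 0.
For a closed orientable surface χ = 2 − 2g, so g = (2 − (0))/2 = 1.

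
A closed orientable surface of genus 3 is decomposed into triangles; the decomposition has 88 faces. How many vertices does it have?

χ = 2 − 2·3 = -4, and every face is a triangle so 3F = 2E.
E = 3·88/2 = 132. Then V = -4 + E − F = -4 + 132 − 88 = 40.

40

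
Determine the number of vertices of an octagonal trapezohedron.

18

The n-trapezohedron (dual of the n-antiprism) has V = 2·8 + 2 = 18, E = 4·8 = 32, F = 2·8 = 16.
Check: V − E + F = 18 − 32 + 16 = 2.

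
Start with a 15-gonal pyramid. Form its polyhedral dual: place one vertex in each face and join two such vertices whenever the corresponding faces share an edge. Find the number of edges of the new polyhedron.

The base solid has V = 16, E = 30, F = 16.
The dual swaps V and F and preserves E: V′ = F = 16, E′ = E = 30, F′ = V = 16.

30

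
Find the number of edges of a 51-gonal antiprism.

204

An antiprism on an n-gon has two n-gon caps and 2n triangles: V = 2·51 = 102, E = 4·51 = 204, F = 2·51 + 2 = 104.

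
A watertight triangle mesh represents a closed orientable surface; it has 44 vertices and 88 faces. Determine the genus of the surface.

1

Every face is a triangle, so 2E = 3·88 = 264, giving E = 132.
χ = V − E + F = 44 − 132 + 88 = 0.
For a closed orientable surface χ = 2 − 2g, so g = (2 − (0))/2 = 1.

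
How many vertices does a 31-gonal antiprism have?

62

An antiprism on an n-gon has two n-gon caps and 2n triangles: V = 2·31 = 62, E = 4·31 = 124, F = 2·31 + 2 = 64.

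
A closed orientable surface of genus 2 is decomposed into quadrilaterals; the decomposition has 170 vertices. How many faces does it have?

172

χ = 2 − 2·2 = -2, and every face is a square so 4F = 2E.
V − E + F = -2 with E = 4F/2 gives 170 − (4/2 − 1)·F = -2, so F = 172 and E = 344.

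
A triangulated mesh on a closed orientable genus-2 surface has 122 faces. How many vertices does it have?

59

χ = 2 − 2·2 = -2, and every face is a triangle so 3F = 2E.
E = 3·122/2 = 183. Then V = -2 + E − F = -2 + 183 − 122 = 59.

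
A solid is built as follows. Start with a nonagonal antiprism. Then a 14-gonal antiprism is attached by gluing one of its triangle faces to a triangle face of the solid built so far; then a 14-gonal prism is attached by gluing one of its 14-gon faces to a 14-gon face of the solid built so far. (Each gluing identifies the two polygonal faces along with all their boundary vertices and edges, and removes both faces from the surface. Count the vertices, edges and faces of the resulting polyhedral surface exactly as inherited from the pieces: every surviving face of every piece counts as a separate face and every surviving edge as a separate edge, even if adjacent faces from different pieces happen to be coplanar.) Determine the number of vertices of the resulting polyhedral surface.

A nonagonal antiprism: V=18, E=36, F=20.
Attach a 14-gonal antiprism (V=28, E=56, F=30) along a 3-gon: merge 3 vertices and 3 edges, delete both glued faces → V=43, E=89, F=48.
Attach a 14-gonal prism (V=28, E=42, F=16) along a 14-gon: merge 14 vertices and 14 edges, delete both glued faces → V=57, E=117, F=62.
Check: V − E + F = 57 − 117 + 62 = 2.

57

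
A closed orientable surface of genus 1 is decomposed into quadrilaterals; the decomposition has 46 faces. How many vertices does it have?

46

χ = 2 − 2·1 = 0, and every face is a square so 4F = 2E.
E = 4·46/2 = 92. Then V = 0 + E − F = 0 + 92 − 46 = 46.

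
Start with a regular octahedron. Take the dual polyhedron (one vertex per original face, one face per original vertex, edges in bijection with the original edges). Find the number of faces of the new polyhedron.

6

The base solid has V = 6, E = 12, F = 8.
The dual swaps V and F and preserves E: V′ = F = 8, E′ = E = 12, F′ = V = 6.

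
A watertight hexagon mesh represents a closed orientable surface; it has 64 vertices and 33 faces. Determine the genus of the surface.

2

Every face is a hexagon, so 2E = 6·33 = 198, giving E = 99.
χ = V − E + F = 64 − 99 + 33 = -2.
For a closed orientable surface χ = 2 − 2g, so g = (2 − (-2))/2 = 2.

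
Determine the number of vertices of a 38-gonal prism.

A prism on an n-gon has two n-gon bases and n rectangular sides: V = 2·38 = 76, E = 3·38 = 114, F = 38 + 2 = 40.

76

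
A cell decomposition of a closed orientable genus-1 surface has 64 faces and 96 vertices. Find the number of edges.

For a closed orientable surface of genus 1, χ = 2 − 2·1 = 0.
E = V + F − (0) = 96 + 64 − (0) = 160.

160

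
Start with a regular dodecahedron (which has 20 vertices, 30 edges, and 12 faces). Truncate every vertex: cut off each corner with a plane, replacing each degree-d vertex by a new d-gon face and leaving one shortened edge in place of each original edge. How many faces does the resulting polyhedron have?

Truncation replaces each original edge-end by a new vertex, so V′ = 2E = 60.
Each original edge survives, and each old vertex of degree d contributes d new edges; summing degrees gives Σd = 2E, so E′ = E + 2E = 3E = 90.
Each original face survives and each original vertex becomes one new face: F′ = F + V = 32.

32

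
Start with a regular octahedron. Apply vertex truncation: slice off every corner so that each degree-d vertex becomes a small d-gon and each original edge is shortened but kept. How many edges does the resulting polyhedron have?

The base solid has V = 6, E = 12, F = 8.
Truncation replaces each original edge-end by a new vertex, so V′ = 2E = 24.
Each original edge survives, and each old vertex of degree d contributes d new edges; summing degrees gives Σd = 2E, so E′ = E + 2E = 3E = 36.
Each original face survives and each original vertex becomes one new face: F′ = F + V = 14.

36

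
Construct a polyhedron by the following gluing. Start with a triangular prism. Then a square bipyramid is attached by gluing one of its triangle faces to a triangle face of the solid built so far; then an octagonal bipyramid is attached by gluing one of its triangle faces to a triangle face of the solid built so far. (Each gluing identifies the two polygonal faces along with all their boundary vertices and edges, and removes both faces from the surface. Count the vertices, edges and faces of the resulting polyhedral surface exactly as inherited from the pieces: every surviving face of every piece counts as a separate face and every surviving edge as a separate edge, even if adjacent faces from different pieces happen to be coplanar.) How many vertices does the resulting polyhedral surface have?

16

A triangular prism: V=6, E=9, F=5.
Attach a square bipyramid (V=6, E=12, F=8) along a 3-gon: merge 3 vertices and 3 edges, delete both glued faces → V=9, E=18, F=11.
Attach an octagonal bipyramid (V=10, E=24, F=16) along a 3-gon: merge 3 vertices and 3 edges, delete both glued faces → V=16, E=39, F=25.
Check: V − E + F = 16 − 39 + 25 = 2.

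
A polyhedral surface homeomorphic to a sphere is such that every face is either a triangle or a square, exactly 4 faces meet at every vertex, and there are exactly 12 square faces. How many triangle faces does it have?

Let x be the number of triangles; then F = 12 + x.
Edge–face incidences: 2E = 4·12 + 3·x = 48 + 3x.
Every vertex has degree 4, so 4V = 2E.
Euler: V − E + F = 2 ⇒ (2E)/4 − E + (12 + x) = 2.
Multiply by 8: 2·(2E) − 4·(2E) + 8·(12 + x) = 16, i.e. 96 + 8x − 2·(48 + 3x) = 16.
Collecting terms: 2x = 16, so x = 8.
Then 2E = 48 + 3·8 = 72, so E = 36, V = 2E/4 = 18, F = 12 + 8 = 20.

8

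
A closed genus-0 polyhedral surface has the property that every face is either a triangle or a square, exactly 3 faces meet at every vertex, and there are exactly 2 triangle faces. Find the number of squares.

3

Let x be the number of squares; then F = 2 + x.
Edge–face incidences: 2E = 3·2 + 4·x = 6 + 4x.
Every vertex has degree 3, so 3V = 2E.
Euler: V − E + F = 2 ⇒ (2E)/3 − E + (2 + x) = 2.
Multiply by 6: 2·(2E) − 3·(2E) + 6·(2 + x) = 12, i.e. 12 + 6x − (6 + 4x) = 12.
Collecting terms: 2x + 6 = 12, so 2x = 6, so x = 3.
Then 2E = 6 + 4·3 = 18, so E = 9, V = 2E/3 = 6, F = 2 + 3 = 5.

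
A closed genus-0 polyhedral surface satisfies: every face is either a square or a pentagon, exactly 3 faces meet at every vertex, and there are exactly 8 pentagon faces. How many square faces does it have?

Let x be the number of squares; then F = 8 + x.
Edge–face incidences: 2E = 5·8 + 4·x = 40 + 4x.
Every vertex has degree 3, so 3V = 2E.
Euler: V − E + F = 2 ⇒ (2E)/3 − E + (8 + x) = 2.
Multiply by 6: 2·(2E) − 3·(2E) + 6·(8 + x) = 12, i.e. 48 + 6x − (40 + 4x) = 12.
Collecting terms: 2x + 8 = 12, so 2x = 4, so x = 2.
Then 2E = 40 + 4·2 = 48, so E = 24, V = 2E/3 = 16, F = 8 + 2 = 10.

2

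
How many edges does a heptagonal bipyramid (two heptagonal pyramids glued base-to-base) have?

21

A bipyramid over an n-gon has 2n triangular faces and n + 2 vertices: V = 7 + 2 = 9, E = 3·7 = 21, F = 2·7 = 14.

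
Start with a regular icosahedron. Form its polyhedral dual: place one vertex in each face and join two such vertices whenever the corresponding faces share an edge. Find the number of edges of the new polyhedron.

30

The base solid has V = 12, E = 30, F = 20.
The dual swaps V and F and preserves E: V′ = F = 20, E′ = E = 30, F′ = V = 12.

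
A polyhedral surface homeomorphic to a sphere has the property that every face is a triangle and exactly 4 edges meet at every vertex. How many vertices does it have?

6

Each face has 3 edges and each edge borders two faces, so 2E = 3F.
Each vertex has degree 4, so 4V = 2E and hence V = 3F/4.
Euler: V − E + F = 2 ⇒ (3F/4) − (3F/2) + F = 2.
Multiply by 8: (6 − 12 + 8)F = 16, i.e. 2F = 16.
So F = 8, E = 3·8/2 = 12, V = 3·8/4 = 6.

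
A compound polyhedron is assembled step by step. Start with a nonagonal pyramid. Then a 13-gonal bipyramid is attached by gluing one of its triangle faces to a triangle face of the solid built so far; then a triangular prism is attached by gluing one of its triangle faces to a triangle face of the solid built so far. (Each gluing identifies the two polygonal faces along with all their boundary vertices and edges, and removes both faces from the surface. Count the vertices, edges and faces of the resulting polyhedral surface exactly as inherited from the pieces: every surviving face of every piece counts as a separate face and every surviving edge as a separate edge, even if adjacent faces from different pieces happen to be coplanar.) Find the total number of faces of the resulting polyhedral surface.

37

A nonagonal pyramid: V=10, E=18, F=10.
Attach a 13-gonal bipyramid (V=15, E=39, F=26) along a 3-gon: merge 3 vertices and 3 edges, delete both glued faces → V=22, E=54, F=34.
Attach a triangular prism (V=6, E=9, F=5) along a 3-gon: merge 3 vertices and 3 edges, delete both glued faces → V=25, E=60, F=37.
Check: V − E + F = 25 − 60 + 37 = 2.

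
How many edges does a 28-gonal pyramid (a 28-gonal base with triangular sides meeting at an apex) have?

56

A pyramid on an n-gon base has one n-gon and n triangles: V = 28 + 1 = 29, E = 2·28 = 56, F = 28 + 1 = 29.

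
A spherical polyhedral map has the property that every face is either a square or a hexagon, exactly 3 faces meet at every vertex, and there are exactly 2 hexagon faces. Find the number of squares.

Let x be the number of squares; then F = 2 + x.
Edge–face incidences: 2E = 6·2 + 4·x = 12 + 4x.
Every vertex has degree 3, so 3V = 2E.
Euler: V − E + F = 2 ⇒ (2E)/3 − E + (2 + x) = 2.
Multiply by 6: 2·(2E) − 3·(2E) + 6·(2 + x) = 12, i.e. 12 + 6x − (12 + 4x) = 12.
Collecting terms: 2x = 12, so x = 6.
Then 2E = 12 + 4·6 = 36, so E = 18, V = 2E/3 = 12, F = 2 + 6 = 8.

6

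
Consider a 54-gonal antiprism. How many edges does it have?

An antiprism on an n-gon has two n-gon caps and 2n triangles: V = 2·54 = 108, E = 4·54 = 216, F = 2·54 + 2 = 110.

216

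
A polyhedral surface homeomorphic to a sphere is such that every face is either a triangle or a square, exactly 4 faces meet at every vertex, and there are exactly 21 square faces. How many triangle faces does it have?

8

Let x be the number of triangles; then F = 21 + x.
Edge–face incidences: 2E = 4·21 + 3·x = 84 + 3x.
Every vertex has degree 4, so 4V = 2E.
Euler: V − E + F = 2 ⇒ (2E)/4 − E + (21 + x) = 2.
Multiply by 8: 2·(2E) − 4·(2E) + 8·(21 + x) = 16, i.e. 168 + 8x − 2·(84 + 3x) = 16.
Collecting terms: 2x = 16, so x = 8.
Then 2E = 84 + 3·8 = 108, so E = 54, V = 2E/4 = 27, F = 21 + 8 = 29.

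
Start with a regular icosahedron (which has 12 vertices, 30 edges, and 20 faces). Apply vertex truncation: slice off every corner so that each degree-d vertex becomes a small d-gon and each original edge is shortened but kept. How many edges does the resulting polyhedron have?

90

Truncation replaces each original edge-end by a new vertex, so V′ = 2E = 60.
Each original edge survives, and each old vertex of degree d contributes d new edges; summing degrees gives Σd = 2E, so E′ = E + 2E = 3E = 90.
Each original face survives and each original vertex becomes one new face: F′ = F + V = 32.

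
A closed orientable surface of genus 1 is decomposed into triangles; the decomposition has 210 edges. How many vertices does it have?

70

χ = 2 − 2·1 = 0, and every face is a triangle so 3F = 2E.
F = 2E/3 = 140. Then V = 0 + E − F = 0 + 210 − 140 = 70.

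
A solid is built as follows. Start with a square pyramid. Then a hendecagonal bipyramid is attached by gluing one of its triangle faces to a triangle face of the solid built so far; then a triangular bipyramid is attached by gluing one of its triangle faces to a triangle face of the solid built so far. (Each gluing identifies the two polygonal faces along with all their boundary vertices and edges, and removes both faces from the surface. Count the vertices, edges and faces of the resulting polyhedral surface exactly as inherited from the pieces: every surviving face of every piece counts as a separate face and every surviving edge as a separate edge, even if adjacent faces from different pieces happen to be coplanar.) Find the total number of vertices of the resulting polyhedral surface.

A square pyramid: V=5, E=8, F=5.
Attach a hendecagonal bipyramid (V=13, E=33, F=22) along a 3-gon: merge 3 vertices and 3 edges, delete both glued faces → V=15, E=38, F=25.
Attach a triangular bipyramid (V=5, E=9, F=6) along a 3-gon: merge 3 vertices and 3 edges, delete both glued faces → V=17, E=44, F=29.
Check: V − E + F = 17 − 44 + 29 = 2.

17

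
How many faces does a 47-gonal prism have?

A prism on an n-gon has two n-gon bases and n rectangular sides: V = 2·47 = 94, E = 3·47 = 141, F = 47 + 2 = 49.

49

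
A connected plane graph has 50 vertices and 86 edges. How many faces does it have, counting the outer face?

38

Euler's formula for a connected plane graph: V − E + F = 2, so F = 2 − 50 + 86 = 38.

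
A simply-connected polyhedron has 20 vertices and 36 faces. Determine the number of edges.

54

Here V − E + F = 2.
E = V + F − (2) = 20 + 36 − (2) = 54.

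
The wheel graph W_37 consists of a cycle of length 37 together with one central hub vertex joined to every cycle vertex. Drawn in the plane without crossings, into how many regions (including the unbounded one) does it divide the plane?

W_37 has V = 37 + 1 = 38 vertices and E = 2·37 = 74 edges.
By Euler's formula F = 2 − V + E = 2 − 38 + 74 = 38.

38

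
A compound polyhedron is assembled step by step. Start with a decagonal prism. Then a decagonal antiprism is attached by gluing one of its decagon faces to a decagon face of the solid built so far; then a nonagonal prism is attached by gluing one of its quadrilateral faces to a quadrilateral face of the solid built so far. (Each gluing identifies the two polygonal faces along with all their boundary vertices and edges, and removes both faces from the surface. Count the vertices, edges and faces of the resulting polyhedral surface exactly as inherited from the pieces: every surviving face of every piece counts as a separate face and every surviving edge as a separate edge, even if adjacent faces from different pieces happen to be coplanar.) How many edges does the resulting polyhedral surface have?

83

A decagonal prism: V=20, E=30, F=12.
Attach a decagonal antiprism (V=20, E=40, F=22) along a 10-gon: merge 10 vertices and 10 edges, delete both glued faces → V=30, E=60, F=32.
Attach a nonagonal prism (V=18, E=27, F=11) along a 4-gon: merge 4 vertices and 4 edges, delete both glued faces → V=44, E=83, F=41.
Check: V − E + F = 44 − 83 + 41 = 2.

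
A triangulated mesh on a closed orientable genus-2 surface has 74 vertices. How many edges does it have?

228

χ = 2 − 2·2 = -2, and every face is a triangle so 3F = 2E.
V − E + F = -2 with E = 3F/2 gives 74 − (3/2 − 1)·F = -2, so F = 152 and E = 228.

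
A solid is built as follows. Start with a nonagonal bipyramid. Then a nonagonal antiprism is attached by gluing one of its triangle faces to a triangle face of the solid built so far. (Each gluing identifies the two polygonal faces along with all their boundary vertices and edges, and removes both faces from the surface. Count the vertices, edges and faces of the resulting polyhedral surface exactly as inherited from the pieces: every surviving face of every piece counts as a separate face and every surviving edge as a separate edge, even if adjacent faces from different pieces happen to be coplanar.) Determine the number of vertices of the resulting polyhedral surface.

26

A nonagonal bipyramid: V=11, E=27, F=18.
Attach a nonagonal antiprism (V=18, E=36, F=20) along a 3-gon: merge 3 vertices and 3 edges, delete both glued faces → V=26, E=60, F=36.
Check: V − E + F = 26 − 60 + 36 = 2.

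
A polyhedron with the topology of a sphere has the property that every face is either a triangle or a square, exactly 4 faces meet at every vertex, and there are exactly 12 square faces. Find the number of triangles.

Let x be the number of triangles; then F = 12 + x.
Edge–face incidences: 2E = 4·12 + 3·x = 48 + 3x.
Every vertex has degree 4, so 4V = 2E.
Euler: V − E + F = 2 ⇒ (2E)/4 − E + (12 + x) = 2.
Multiply by 8: 2·(2E) − 4·(2E) + 8·(12 + x) = 16, i.e. 96 + 8x − 2·(48 + 3x) = 16.
Collecting terms: 2x = 16, so x = 8.
Then 2E = 48 + 3·8 = 72, so E = 36, V = 2E/4 = 18, F = 12 + 8 = 20.

8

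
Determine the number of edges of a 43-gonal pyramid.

A pyramid on an n-gon base has one n-gon and n triangles: V = 43 + 1 = 44, E = 2·43 = 86, F = 43 + 1 = 44.
Check: V − E + F = 44 − 86 + 44 = 2.

86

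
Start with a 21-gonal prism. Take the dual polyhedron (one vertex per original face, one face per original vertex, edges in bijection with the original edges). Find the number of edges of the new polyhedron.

63

The base solid has V = 42, E = 63, F = 23.
The dual swaps V and F and preserves E: V′ = F = 23, E′ = E = 63, F′ = V = 42.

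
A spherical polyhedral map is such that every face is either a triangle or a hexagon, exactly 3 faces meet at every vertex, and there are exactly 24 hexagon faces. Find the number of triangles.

4

Let x be the number of triangles; then F = 24 + x.
Edge–face incidences: 2E = 6·24 + 3·x = 144 + 3x.
Every vertex has degree 3, so 3V = 2E.
Euler: V − E + F = 2 ⇒ (2E)/3 − E + (24 + x) = 2.
Multiply by 6: 2·(2E) − 3·(2E) + 6·(24 + x) = 12, i.e. 144 + 6x − (144 + 3x) = 12.
Collecting terms: 3x = 12, so x = 4.
Then 2E = 144 + 3·4 = 156, so E = 78, V = 2E/3 = 52, F = 24 + 4 = 28.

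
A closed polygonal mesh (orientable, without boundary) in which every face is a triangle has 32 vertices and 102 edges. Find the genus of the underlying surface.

2

Every face is a triangle and each edge borders two faces, so 3F = 2·102, giving F = 68.
χ = V − E + F = 32 − 102 + 68 = -2.
For a closed orientable surface χ = 2 − 2g, so g = (2 − (-2))/2 = 2.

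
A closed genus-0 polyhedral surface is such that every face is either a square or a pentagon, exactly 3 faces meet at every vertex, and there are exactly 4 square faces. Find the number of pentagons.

4

Let x be the number of pentagons; then F = 4 + x.
Edge–face incidences: 2E = 4·4 + 5·x = 16 + 5x.
Every vertex has degree 3, so 3V = 2E.
Euler: V − E + F = 2 ⇒ (2E)/3 − E + (4 + x) = 2.
Multiply by 6: 2·(2E) − 3·(2E) + 6·(4 + x) = 12, i.e. 24 + 6x − (16 + 5x) = 12.
Collecting terms: x + 8 = 12, so x = 4.
Then 2E = 16 + 5·4 = 36, so E = 18, V = 2E/3 = 12, F = 4 + 4 = 8.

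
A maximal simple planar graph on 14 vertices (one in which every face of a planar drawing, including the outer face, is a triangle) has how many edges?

In a plane triangulation 3F = 2E and V − E + F = 2, so E = 3V − 6 = 3·14 − 6 = 36.

36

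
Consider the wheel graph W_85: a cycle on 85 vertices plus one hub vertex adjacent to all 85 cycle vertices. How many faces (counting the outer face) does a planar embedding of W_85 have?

86

W_85 has V = 85 + 1 = 86 vertices and E = 2·85 = 170 edges.
By Euler's formula F = 2 − V + E = 2 − 86 + 170 = 86.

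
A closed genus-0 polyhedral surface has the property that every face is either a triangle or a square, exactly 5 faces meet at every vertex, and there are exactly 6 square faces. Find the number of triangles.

32

Let x be the number of triangles; then F = 6 + x.
Edge–face incidences: 2E = 4·6 + 3·x = 24 + 3x.
Every vertex has degree 5, so 5V = 2E.
Euler: V − E + F = 2 ⇒ (2E)/5 − E + (6 + x) = 2.
Multiply by 10: 2·(2E) − 5·(2E) + 10·(6 + x) = 20, i.e. 60 + 10x − 3·(24 + 3x) = 20.
Collecting terms: x − 12 = 20, so x = 32.
Then 2E = 24 + 3·32 = 120, so E = 60, V = 2E/5 = 24, F = 6 + 32 = 38.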